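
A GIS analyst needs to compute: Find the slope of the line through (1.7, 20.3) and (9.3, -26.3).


slope = (y2-y1)/(x2-x1) = ((-26.3)-20.3)/(9.3-1.7) = (-46.6)/7.6 = -6.1316

-6.1316


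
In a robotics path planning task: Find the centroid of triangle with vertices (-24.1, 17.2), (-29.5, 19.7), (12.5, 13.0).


Centroid = ((x_A+x_B+x_C)/3, (y_A+y_B+y_C)/3)
= (((-24.1)+(-29.5)+12.5)/3, (17.2+19.7+13)/3)
= (-13.7, 16.6333)

(-13.7, 16.6333)


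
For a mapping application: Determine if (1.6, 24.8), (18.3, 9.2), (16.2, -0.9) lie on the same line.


Cross product: (18.3-1.6)*((-0.9)-24.8) - (9.2-24.8)*(16.2-1.6)
= -201.43

No, not collinear


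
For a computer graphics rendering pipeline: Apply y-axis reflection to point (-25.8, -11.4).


Reflection over y-axis: (x,y) -> (-x,y)
(-25.8, -11.4) -> (25.8, -11.4)

(25.8, -11.4)


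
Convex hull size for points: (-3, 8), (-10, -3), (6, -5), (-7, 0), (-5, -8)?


Convex hull vertices (CCW): (-10, -3), (-5, -8), (6, -5), (-3, 8)
Count = 4

4


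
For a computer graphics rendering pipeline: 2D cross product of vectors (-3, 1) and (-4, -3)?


u x v = u_x*v_y - u_y*v_x = (-3)*(-3) - 1*(-4)
= 9 - (-4) = 13

13


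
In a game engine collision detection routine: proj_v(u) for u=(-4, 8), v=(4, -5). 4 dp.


u.v = -56, |v| = sqrt(41) = 6.4031
Scalar projection = u.v / |v| = -56 / sqrt(41) = -8.7457

-8.7457


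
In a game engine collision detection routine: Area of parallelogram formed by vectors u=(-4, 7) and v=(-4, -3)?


|u x v| = |(-4)*(-3) - 7*(-4)|
= |12 - (-28)| = 40

40


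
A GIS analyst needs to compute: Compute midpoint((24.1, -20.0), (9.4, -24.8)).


M = ((24.1+9.4)/2, ((-20)+(-24.8))/2)
= (16.75, -22.4)

(16.75, -22.4)


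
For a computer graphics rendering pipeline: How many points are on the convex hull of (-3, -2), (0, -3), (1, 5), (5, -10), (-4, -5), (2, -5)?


Convex hull vertices (CCW): (-4, -5), (5, -10), (1, 5), (-3, -2)
Count = 4

4


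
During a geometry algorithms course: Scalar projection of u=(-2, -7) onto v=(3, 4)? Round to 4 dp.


u.v = -34, |v| = sqrt(25) = 5
Scalar projection = u.v / |v| = -34 / sqrt(25) = -6.8

-6.8


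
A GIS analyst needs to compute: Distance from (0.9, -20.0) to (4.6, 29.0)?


dx=3.7, dy=49
d^2 = 3.7^2 + 49^2 = 2414.69
d = sqrt(2414.69) = 49.1395

49.1395


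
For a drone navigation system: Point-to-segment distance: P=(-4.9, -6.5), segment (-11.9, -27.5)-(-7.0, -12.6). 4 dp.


Project P onto AB: t = 1 (clamped to [0,1])
Closest point on segment: (-7, -12.6)
Distance: 6.4514

6.4514


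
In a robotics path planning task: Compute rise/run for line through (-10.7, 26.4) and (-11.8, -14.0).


slope = (y2-y1)/(x2-x1) = ((-14)-26.4)/((-11.8)-(-10.7)) = (-40.4)/(-1.1) = 36.7273

36.7273


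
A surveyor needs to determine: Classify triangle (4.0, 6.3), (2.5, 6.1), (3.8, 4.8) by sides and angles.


Side lengths squared: AB^2=2.29, BC^2=3.38, CA^2=2.29
Sorted: [2.29, 2.29, 3.38]
By sides: Isosceles, By angles: Acute

Isosceles, Acute


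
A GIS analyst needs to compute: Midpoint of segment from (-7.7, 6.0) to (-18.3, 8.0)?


M = (((-7.7)+(-18.3))/2, (6+8)/2)
= (-13, 7)

(-13, 7)


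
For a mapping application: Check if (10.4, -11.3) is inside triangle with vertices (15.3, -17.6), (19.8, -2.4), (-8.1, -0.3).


Cross products: AB x AP = 102.83, BC x BP = 268.05, CA x CP = 62.65
All same sign? yes

Yes, inside


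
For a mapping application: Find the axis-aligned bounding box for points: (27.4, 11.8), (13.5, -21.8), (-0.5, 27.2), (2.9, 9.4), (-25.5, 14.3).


x range: [-25.5, 27.4]
y range: [-21.8, 27.2]
Bounding box: (-25.5,-21.8) to (27.4,27.2)

(-25.5,-21.8) to (27.4,27.2)


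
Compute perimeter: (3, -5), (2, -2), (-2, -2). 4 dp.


Sides: (3, -5)->(2, -2): sqrt(10) = 3.162278, (2, -2)->(-2, -2): sqrt(16) = 4, (-2, -2)->(3, -5): sqrt(34) = 5.830952
Sum = 12.99323
Perimeter = 12.9932

12.9932


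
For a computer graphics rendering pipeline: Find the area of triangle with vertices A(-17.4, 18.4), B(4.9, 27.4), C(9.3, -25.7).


Area = |x_A(y_B-y_C) + x_B(y_C-y_A) + x_C(y_A-y_B)|/2
= |(-923.94) + (-216.09) + (-83.7)|/2
= 1223.73/2 = 611.865

611.865


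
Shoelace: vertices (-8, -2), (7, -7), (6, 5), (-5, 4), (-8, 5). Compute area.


Shoelace sum: ((-8)*(-7) - 7*(-2)) + (7*5 - 6*(-7)) + (6*4 - (-5)*5) + ((-5)*5 - (-8)*4) + ((-8)*(-2) - (-8)*5)
= 259
Area = |259|/2 = 129.5

129.5


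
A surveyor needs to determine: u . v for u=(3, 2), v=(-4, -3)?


u . v = u_x*v_x + u_y*v_y = 3*(-4) + 2*(-3)
= (-12) + (-6) = -18

-18


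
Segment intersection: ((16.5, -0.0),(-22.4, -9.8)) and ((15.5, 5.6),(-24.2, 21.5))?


Cross products: d1=206.42, d2=1213.99, d3=-227.64, d4=-1235.21
d1*d2 < 0 and d3*d4 < 0? no

No, they don't intersect


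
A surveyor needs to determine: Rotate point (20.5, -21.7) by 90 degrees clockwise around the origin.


90° CW: (x,y) -> (y, -x)
(20.5,-21.7) -> (-21.7, -20.5)

(-21.7, -20.5)


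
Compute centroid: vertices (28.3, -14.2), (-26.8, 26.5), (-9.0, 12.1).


Centroid = ((x_A+x_B+x_C)/3, (y_A+y_B+y_C)/3)
= ((28.3+(-26.8)+(-9))/3, ((-14.2)+26.5+12.1)/3)
= (-2.5, 8.1333)

(-2.5, 8.1333)


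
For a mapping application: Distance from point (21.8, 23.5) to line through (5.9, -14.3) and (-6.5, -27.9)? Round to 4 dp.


|cross product| = 252.48
|line direction| = sqrt(338.72) = 18.4043
Distance = 252.48/sqrt(338.72) = 13.7185

13.7185


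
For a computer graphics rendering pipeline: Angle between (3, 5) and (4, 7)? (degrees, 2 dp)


u.v = 47, |u| = sqrt(34) = 5.831, |v| = sqrt(65) = 8.0623
cos(theta) = u.v/(|u||v|) = 47/sqrt(2210) = 0.999774
theta = acos(0.999774) = 1.22 degrees

1.22 degrees


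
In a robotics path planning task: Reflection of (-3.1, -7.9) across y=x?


Reflection over y=x: (x,y) -> (y,x)
(-3.1, -7.9) -> (-7.9, -3.1)

(-7.9, -3.1)


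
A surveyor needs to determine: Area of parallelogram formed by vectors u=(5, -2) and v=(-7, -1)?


|u x v| = |5*(-1) - (-2)*(-7)|
= |(-5) - 14| = 19

19


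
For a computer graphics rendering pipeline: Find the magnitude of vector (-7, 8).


|u| = sqrt((-7)^2 + 8^2) = sqrt(113) = 10.6301

10.6301


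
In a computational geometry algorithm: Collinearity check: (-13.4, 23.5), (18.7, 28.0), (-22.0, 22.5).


Cross product: (18.7-(-13.4))*(22.5-23.5) - (28-23.5)*((-22)-(-13.4))
= 6.6

No, not collinear


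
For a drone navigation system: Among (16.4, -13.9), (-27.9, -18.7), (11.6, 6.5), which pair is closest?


d(P0,P1) = 44.5593, d(P0,P2) = 20.9571, d(P1,P2) = 46.8539
Closest: P0 and P2

Closest pair: (16.4, -13.9) and (11.6, 6.5), distance = 20.9571


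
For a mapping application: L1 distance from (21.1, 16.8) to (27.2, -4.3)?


|21.1-27.2| + |16.8-(-4.3)| = 6.1 + 21.1 = 27.2

27.2


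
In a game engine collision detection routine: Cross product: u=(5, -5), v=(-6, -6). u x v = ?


u x v = u_x*v_y - u_y*v_x = 5*(-6) - (-5)*(-6)
= (-30) - 30 = -60

-60


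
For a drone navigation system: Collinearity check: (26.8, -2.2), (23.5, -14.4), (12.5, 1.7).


Cross product: (23.5-26.8)*(1.7-(-2.2)) - ((-14.4)-(-2.2))*(12.5-26.8)
= -187.33

No, not collinear


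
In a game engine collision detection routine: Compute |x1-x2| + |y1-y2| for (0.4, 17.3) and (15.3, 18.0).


|0.4-15.3| + |17.3-18| = 14.9 + 0.7 = 15.6

15.6


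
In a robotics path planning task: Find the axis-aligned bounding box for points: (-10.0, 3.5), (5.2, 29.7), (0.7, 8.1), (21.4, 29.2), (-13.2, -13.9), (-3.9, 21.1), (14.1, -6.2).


x range: [-13.2, 21.4]
y range: [-13.9, 29.7]
Bounding box: (-13.2,-13.9) to (21.4,29.7)

(-13.2,-13.9) to (21.4,29.7)


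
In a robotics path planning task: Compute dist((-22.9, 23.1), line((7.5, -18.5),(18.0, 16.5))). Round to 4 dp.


|cross product| = 1500.8
|line direction| = sqrt(1335.25) = 36.5411
Distance = 1500.8/sqrt(1335.25) = 41.0716

41.0716


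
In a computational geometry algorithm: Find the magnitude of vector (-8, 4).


|u| = sqrt((-8)^2 + 4^2) = sqrt(80) = 8.9443

8.9443


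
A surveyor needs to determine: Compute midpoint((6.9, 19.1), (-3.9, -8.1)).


M = ((6.9+(-3.9))/2, (19.1+(-8.1))/2)
= (1.5, 5.5)

(1.5, 5.5)


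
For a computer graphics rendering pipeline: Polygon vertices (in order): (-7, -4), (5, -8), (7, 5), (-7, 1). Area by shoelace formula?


Shoelace sum: ((-7)*(-8) - 5*(-4)) + (5*5 - 7*(-8)) + (7*1 - (-7)*5) + ((-7)*(-4) - (-7)*1)
= 234
Area = |234|/2 = 117

117


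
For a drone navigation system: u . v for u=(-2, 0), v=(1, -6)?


u . v = u_x*v_x + u_y*v_y = (-2)*1 + 0*(-6)
= (-2) + 0 = -2

-2


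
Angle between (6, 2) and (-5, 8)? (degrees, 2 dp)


u.v = -14, |u| = sqrt(40) = 6.3246, |v| = sqrt(89) = 9.434
cos(theta) = u.v/(|u||v|) = -14/sqrt(3560) = -0.234641
theta = acos(-0.234641) = 103.57 degrees

103.57 degrees


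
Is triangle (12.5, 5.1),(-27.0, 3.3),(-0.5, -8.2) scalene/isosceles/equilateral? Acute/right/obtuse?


Side lengths squared: AB^2=1563.49, BC^2=834.5, CA^2=345.89
Sorted: [345.89, 834.5, 1563.49]
By sides: Scalene, By angles: Obtuse

Scalene, Obtuse


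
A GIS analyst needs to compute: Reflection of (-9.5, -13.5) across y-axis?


Reflection over y-axis: (x,y) -> (-x,y)
(-9.5, -13.5) -> (9.5, -13.5)

(9.5, -13.5)


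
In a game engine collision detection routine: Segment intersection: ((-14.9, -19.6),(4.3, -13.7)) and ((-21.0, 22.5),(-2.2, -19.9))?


Cross products: d1=-532.84, d2=392.16, d3=844.31, d4=-80.69
d1*d2 < 0 and d3*d4 < 0? yes

Yes, they intersect


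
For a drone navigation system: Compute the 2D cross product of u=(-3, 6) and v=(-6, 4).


u x v = u_x*v_y - u_y*v_x = (-3)*4 - 6*(-6)
= (-12) - (-36) = 24

24


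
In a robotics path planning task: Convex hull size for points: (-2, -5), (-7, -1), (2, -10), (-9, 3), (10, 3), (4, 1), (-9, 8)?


Convex hull vertices (CCW): (-9, 3), (-7, -1), (2, -10), (10, 3), (-9, 8)
Count = 5

5


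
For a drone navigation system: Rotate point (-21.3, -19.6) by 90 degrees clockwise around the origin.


90° CW: (x,y) -> (y, -x)
(-21.3,-19.6) -> (-19.6, 21.3)

(-19.6, 21.3)


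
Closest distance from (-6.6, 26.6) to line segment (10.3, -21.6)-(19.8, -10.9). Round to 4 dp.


Project P onto AB: t = 1 (clamped to [0,1])
Closest point on segment: (19.8, -10.9)
Distance: 45.8608

45.8608


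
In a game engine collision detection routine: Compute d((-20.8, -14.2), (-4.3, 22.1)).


dx=16.5, dy=36.3
d^2 = 16.5^2 + 36.3^2 = 1589.94
d = sqrt(1589.94) = 39.8741

39.8741


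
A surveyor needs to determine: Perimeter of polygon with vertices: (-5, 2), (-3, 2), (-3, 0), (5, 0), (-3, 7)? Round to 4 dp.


Sides: (-5, 2)->(-3, 2): sqrt(4) = 2, (-3, 2)->(-3, 0): sqrt(4) = 2, (-3, 0)->(5, 0): sqrt(64) = 8, (5, 0)->(-3, 7): sqrt(113) = 10.630146, (-3, 7)->(-5, 2): sqrt(29) = 5.385165
Sum = 28.015311
Perimeter = 28.0153

28.0153


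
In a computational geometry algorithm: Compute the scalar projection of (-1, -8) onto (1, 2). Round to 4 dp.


u.v = -17, |v| = sqrt(5) = 2.2361
Scalar projection = u.v / |v| = -17 / sqrt(5) = -7.6026

-7.6026


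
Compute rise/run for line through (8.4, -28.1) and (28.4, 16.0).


slope = (y2-y1)/(x2-x1) = (16-(-28.1))/(28.4-8.4) = 44.1/20 = 2.205

2.205


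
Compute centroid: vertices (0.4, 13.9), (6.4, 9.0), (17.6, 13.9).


Centroid = ((x_A+x_B+x_C)/3, (y_A+y_B+y_C)/3)
= ((0.4+6.4+17.6)/3, (13.9+9+13.9)/3)
= (8.1333, 12.2667)

(8.1333, 12.2667)


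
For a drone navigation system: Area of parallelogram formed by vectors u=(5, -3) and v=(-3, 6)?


|u x v| = |5*6 - (-3)*(-3)|
= |30 - 9| = 21

21


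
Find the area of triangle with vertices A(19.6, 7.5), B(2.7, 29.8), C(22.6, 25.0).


Area = |x_A(y_B-y_C) + x_B(y_C-y_A) + x_C(y_A-y_B)|/2
= |94.08 + 47.25 + (-503.98)|/2
= 362.65/2 = 181.325

181.325


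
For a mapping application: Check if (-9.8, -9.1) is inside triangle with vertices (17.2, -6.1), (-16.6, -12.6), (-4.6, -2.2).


Cross products: AB x AP = -74.1, BC x BP = -28.72, CA x CP = -170.7
All same sign? yes

Yes, inside


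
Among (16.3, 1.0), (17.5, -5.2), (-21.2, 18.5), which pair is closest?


d(P0,P1) = 6.3151, d(P0,P2) = 41.3824, d(P1,P2) = 45.3804
Closest: P0 and P1

Closest pair: (16.3, 1.0) and (17.5, -5.2), distance = 6.3151


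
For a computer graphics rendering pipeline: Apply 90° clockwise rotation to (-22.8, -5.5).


90° CW: (x,y) -> (y, -x)
(-22.8,-5.5) -> (-5.5, 22.8)

(-5.5, 22.8)


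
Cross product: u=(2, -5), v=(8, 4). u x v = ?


u x v = u_x*v_y - u_y*v_x = 2*4 - (-5)*8
= 8 - (-40) = 48

48


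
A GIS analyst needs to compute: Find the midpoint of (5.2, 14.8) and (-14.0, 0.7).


M = ((5.2+(-14))/2, (14.8+0.7)/2)
= (-4.4, 7.75)

(-4.4, 7.75)


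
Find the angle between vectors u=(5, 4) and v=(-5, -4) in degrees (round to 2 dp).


u.v = -41, |u| = sqrt(41) = 6.4031, |v| = sqrt(41) = 6.4031
cos(theta) = u.v/(|u||v|) = -41/sqrt(1681) = -1
theta = acos(-1) = 180 degrees

180 degrees


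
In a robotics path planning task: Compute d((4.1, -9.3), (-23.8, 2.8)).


dx=-27.9, dy=12.1
d^2 = (-27.9)^2 + 12.1^2 = 924.82
d = sqrt(924.82) = 30.4109

30.4109


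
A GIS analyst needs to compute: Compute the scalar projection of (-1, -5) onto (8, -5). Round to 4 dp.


u.v = 17, |v| = sqrt(89) = 9.434
Scalar projection = u.v / |v| = 17 / sqrt(89) = 1.802

1.802


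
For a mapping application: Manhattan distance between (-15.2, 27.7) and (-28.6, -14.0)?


|(-15.2)-(-28.6)| + |27.7-(-14)| = 13.4 + 41.7 = 55.1

55.1


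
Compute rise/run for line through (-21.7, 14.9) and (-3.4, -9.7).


slope = (y2-y1)/(x2-x1) = ((-9.7)-14.9)/((-3.4)-(-21.7)) = (-24.6)/18.3 = -1.3443

-1.3443


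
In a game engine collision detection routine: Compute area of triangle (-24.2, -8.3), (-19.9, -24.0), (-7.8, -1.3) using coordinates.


Area = |x_A(y_B-y_C) + x_B(y_C-y_A) + x_C(y_A-y_B)|/2
= |549.34 + (-139.3) + (-122.46)|/2
= 287.58/2 = 143.79

143.79


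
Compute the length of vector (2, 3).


|u| = sqrt(2^2 + 3^2) = sqrt(13) = 3.6056

3.6056


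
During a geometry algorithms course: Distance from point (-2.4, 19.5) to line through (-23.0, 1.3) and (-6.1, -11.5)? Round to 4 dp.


|cross product| = 571.26
|line direction| = sqrt(449.45) = 21.2002
Distance = 571.26/sqrt(449.45) = 26.9459

26.9459


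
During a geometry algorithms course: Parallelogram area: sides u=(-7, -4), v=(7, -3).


|u x v| = |(-7)*(-3) - (-4)*7|
= |21 - (-28)| = 49

49


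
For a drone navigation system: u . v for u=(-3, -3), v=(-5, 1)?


u . v = u_x*v_x + u_y*v_y = (-3)*(-5) + (-3)*1
= 15 + (-3) = 12

12


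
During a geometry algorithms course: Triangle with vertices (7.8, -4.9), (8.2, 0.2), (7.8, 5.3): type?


Side lengths squared: AB^2=26.17, BC^2=26.17, CA^2=104.04
Sorted: [26.17, 26.17, 104.04]
By sides: Isosceles, By angles: Obtuse

Isosceles, Obtuse


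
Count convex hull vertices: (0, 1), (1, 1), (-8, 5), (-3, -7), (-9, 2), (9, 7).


Convex hull vertices (CCW): (-9, 2), (-3, -7), (9, 7), (-8, 5)
Count = 4

4


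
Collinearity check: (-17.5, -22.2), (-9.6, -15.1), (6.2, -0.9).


Cross product: ((-9.6)-(-17.5))*((-0.9)-(-22.2)) - ((-15.1)-(-22.2))*(6.2-(-17.5))
= 0

Yes, collinear


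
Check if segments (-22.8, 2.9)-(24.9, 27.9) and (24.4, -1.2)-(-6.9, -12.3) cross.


Cross products: d1=-652.25, d2=-905.28, d3=-1375.57, d4=-1122.54
d1*d2 < 0 and d3*d4 < 0? no

No, they don't intersect


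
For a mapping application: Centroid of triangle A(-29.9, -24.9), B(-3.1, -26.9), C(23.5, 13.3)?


Centroid = ((x_A+x_B+x_C)/3, (y_A+y_B+y_C)/3)
= (((-29.9)+(-3.1)+23.5)/3, ((-24.9)+(-26.9)+13.3)/3)
= (-3.1667, -12.8333)

(-3.1667, -12.8333)


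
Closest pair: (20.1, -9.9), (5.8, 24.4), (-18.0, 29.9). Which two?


d(P0,P1) = 37.1615, d(P0,P2) = 55.0967, d(P1,P2) = 24.4272
Closest: P1 and P2

Closest pair: (5.8, 24.4) and (-18.0, 29.9), distance = 24.4272


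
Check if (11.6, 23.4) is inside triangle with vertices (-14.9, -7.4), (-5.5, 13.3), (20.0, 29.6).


Cross products: AB x AP = -259.03, BC x BP = -21.18, CA x CP = -94.42
All same sign? yes

Yes, inside


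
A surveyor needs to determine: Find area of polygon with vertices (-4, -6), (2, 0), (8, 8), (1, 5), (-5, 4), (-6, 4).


Shoelace sum: ((-4)*0 - 2*(-6)) + (2*8 - 8*0) + (8*5 - 1*8) + (1*4 - (-5)*5) + ((-5)*4 - (-6)*4) + ((-6)*(-6) - (-4)*4)
= 145
Area = |145|/2 = 72.5

72.5


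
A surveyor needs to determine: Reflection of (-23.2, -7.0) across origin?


Reflection over origin: (x,y) -> (-x,-y)
(-23.2, -7) -> (23.2, 7)

(23.2, 7)


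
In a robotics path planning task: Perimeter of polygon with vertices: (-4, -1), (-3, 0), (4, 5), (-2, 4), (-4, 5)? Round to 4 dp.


Sides: (-4, -1)->(-3, 0): sqrt(2) = 1.414214, (-3, 0)->(4, 5): sqrt(74) = 8.602325, (4, 5)->(-2, 4): sqrt(37) = 6.082763, (-2, 4)->(-4, 5): sqrt(5) = 2.236068, (-4, 5)->(-4, -1): sqrt(36) = 6
Sum = 24.33537
Perimeter = 24.3354

24.3354


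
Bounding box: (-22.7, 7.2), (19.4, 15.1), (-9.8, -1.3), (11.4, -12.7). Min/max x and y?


x range: [-22.7, 19.4]
y range: [-12.7, 15.1]
Bounding box: (-22.7,-12.7) to (19.4,15.1)

(-22.7,-12.7) to (19.4,15.1)


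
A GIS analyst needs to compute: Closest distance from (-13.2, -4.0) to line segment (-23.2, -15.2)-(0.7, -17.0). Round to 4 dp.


Project P onto AB: t = 0.381 (clamped to [0,1])
Closest point on segment: (-14.0952, -15.8857)
Distance: 11.9194

11.9194


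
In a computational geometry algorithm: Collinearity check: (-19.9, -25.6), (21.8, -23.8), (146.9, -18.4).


Cross product: (21.8-(-19.9))*((-18.4)-(-25.6)) - ((-23.8)-(-25.6))*(146.9-(-19.9))
= 0

Yes, collinear


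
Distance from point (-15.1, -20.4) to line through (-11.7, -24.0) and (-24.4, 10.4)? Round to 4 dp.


|cross product| = 71.24
|line direction| = sqrt(1344.65) = 36.6695
Distance = 71.24/sqrt(1344.65) = 1.9428

1.9428


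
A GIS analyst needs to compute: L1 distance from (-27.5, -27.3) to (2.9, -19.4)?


|(-27.5)-2.9| + |(-27.3)-(-19.4)| = 30.4 + 7.9 = 38.3

38.3


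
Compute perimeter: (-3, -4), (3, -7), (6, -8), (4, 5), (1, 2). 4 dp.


Sides: (-3, -4)->(3, -7): sqrt(45) = 6.708204, (3, -7)->(6, -8): sqrt(10) = 3.162278, (6, -8)->(4, 5): sqrt(173) = 13.152946, (4, 5)->(1, 2): sqrt(18) = 4.242641, (1, 2)->(-3, -4): sqrt(52) = 7.211103
Sum = 34.477172
Perimeter = 34.4772

34.4772


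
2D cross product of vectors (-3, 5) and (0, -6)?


u x v = u_x*v_y - u_y*v_x = (-3)*(-6) - 5*0
= 18 - 0 = 18

18


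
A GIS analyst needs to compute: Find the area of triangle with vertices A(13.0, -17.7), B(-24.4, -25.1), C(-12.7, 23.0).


Area = |x_A(y_B-y_C) + x_B(y_C-y_A) + x_C(y_A-y_B)|/2
= |(-625.3) + (-993.08) + (-93.98)|/2
= 1712.36/2 = 856.18

856.18


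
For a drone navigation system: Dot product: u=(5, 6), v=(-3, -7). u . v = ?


u . v = u_x*v_x + u_y*v_y = 5*(-3) + 6*(-7)
= (-15) + (-42) = -57

-57


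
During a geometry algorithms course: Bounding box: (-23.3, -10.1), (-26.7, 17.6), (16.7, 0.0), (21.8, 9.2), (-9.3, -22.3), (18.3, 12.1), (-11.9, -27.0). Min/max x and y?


x range: [-26.7, 21.8]
y range: [-27, 17.6]
Bounding box: (-26.7,-27) to (21.8,17.6)

(-26.7,-27) to (21.8,17.6)


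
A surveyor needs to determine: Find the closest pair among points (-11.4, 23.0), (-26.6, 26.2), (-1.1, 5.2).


d(P0,P1) = 15.5332, d(P0,P2) = 20.5653, d(P1,P2) = 33.0341
Closest: P0 and P1

Closest pair: (-11.4, 23.0) and (-26.6, 26.2), distance = 15.5332


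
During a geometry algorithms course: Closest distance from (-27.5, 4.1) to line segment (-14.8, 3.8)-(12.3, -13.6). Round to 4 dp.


Project P onto AB: t = 0 (clamped to [0,1])
Closest point on segment: (-14.8, 3.8)
Distance: 12.7035

12.7035


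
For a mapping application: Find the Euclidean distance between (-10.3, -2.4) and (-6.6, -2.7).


dx=3.7, dy=-0.3
d^2 = 3.7^2 + (-0.3)^2 = 13.78
d = sqrt(13.78) = 3.7121

3.7121


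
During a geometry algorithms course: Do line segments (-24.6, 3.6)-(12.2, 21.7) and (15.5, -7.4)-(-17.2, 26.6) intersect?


Cross products: d1=1003.7, d2=-839.37, d3=-1130.61, d4=712.46
d1*d2 < 0 and d3*d4 < 0? yes

Yes, they intersect


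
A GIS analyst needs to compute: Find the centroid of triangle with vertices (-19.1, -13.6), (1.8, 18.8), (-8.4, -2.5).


Centroid = ((x_A+x_B+x_C)/3, (y_A+y_B+y_C)/3)
= (((-19.1)+1.8+(-8.4))/3, ((-13.6)+18.8+(-2.5))/3)
= (-8.5667, 0.9)

(-8.5667, 0.9)


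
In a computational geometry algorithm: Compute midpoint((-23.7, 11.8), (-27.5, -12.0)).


M = (((-23.7)+(-27.5))/2, (11.8+(-12))/2)
= (-25.6, -0.1)

(-25.6, -0.1)


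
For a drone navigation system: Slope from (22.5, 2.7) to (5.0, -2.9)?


slope = (y2-y1)/(x2-x1) = ((-2.9)-2.7)/(5-22.5) = (-5.6)/(-17.5) = 0.32

0.32


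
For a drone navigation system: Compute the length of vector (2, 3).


|u| = sqrt(2^2 + 3^2) = sqrt(13) = 3.6056

3.6056


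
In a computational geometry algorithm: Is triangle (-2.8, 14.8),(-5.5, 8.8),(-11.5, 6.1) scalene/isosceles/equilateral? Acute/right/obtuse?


Side lengths squared: AB^2=43.29, BC^2=43.29, CA^2=151.38
Sorted: [43.29, 43.29, 151.38]
By sides: Isosceles, By angles: Obtuse

Isosceles, Obtuse


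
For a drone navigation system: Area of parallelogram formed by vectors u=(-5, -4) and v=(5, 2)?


|u x v| = |(-5)*2 - (-4)*5|
= |(-10) - (-20)| = 10

10


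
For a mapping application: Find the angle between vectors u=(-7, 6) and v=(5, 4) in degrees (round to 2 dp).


u.v = -11, |u| = sqrt(85) = 9.2195, |v| = sqrt(41) = 6.4031
cos(theta) = u.v/(|u||v|) = -11/sqrt(3485) = -0.186334
theta = acos(-0.186334) = 100.74 degrees

100.74 degrees


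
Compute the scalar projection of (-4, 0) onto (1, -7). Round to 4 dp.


u.v = -4, |v| = sqrt(50) = 7.0711
Scalar projection = u.v / |v| = -4 / sqrt(50) = -0.5657

-0.5657


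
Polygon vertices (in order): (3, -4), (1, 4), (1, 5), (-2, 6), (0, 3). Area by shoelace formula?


Shoelace sum: (3*4 - 1*(-4)) + (1*5 - 1*4) + (1*6 - (-2)*5) + ((-2)*3 - 0*6) + (0*(-4) - 3*3)
= 18
Area = |18|/2 = 9

9


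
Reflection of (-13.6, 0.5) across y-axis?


Reflection over y-axis: (x,y) -> (-x,y)
(-13.6, 0.5) -> (13.6, 0.5)

(13.6, 0.5)


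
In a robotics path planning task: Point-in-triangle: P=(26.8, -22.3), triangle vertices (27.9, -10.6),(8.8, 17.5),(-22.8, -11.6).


Cross products: AB x AP = 254.38, BC x BP = 1781.48, CA x CP = -592.09
All same sign? no

No, outside


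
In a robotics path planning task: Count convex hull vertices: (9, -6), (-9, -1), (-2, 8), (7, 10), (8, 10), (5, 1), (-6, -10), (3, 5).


Convex hull vertices (CCW): (-9, -1), (-6, -10), (9, -6), (8, 10), (7, 10), (-2, 8)
Count = 6

6


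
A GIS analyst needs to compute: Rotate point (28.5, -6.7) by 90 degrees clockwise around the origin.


90° CW: (x,y) -> (y, -x)
(28.5,-6.7) -> (-6.7, -28.5)

(-6.7, -28.5)


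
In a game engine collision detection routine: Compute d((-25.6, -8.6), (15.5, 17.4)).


dx=41.1, dy=26
d^2 = 41.1^2 + 26^2 = 2365.21
d = sqrt(2365.21) = 48.6334

48.6334


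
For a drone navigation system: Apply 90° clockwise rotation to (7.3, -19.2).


90° CW: (x,y) -> (y, -x)
(7.3,-19.2) -> (-19.2, -7.3)

(-19.2, -7.3)


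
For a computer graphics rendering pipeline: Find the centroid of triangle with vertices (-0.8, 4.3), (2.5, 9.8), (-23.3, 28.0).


Centroid = ((x_A+x_B+x_C)/3, (y_A+y_B+y_C)/3)
= (((-0.8)+2.5+(-23.3))/3, (4.3+9.8+28)/3)
= (-7.2, 14.0333)

(-7.2, 14.0333)


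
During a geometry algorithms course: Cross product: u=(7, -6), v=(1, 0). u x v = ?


u x v = u_x*v_y - u_y*v_x = 7*0 - (-6)*1
= 0 - (-6) = 6

6


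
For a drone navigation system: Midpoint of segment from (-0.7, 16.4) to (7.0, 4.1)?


M = (((-0.7)+7)/2, (16.4+4.1)/2)
= (3.15, 10.25)

(3.15, 10.25)


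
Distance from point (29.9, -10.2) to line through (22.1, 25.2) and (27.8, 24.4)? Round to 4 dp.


|cross product| = 195.54
|line direction| = sqrt(33.13) = 5.7559
Distance = 195.54/sqrt(33.13) = 33.9723

33.9723


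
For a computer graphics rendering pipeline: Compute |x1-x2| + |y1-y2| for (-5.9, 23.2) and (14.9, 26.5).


|(-5.9)-14.9| + |23.2-26.5| = 20.8 + 3.3 = 24.1

24.1


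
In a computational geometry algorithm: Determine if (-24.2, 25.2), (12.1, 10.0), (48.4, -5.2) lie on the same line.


Cross product: (12.1-(-24.2))*((-5.2)-25.2) - (10-25.2)*(48.4-(-24.2))
= 0

Yes, collinear


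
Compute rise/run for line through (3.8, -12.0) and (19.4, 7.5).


slope = (y2-y1)/(x2-x1) = (7.5-(-12))/(19.4-3.8) = 19.5/15.6 = 1.25

1.25


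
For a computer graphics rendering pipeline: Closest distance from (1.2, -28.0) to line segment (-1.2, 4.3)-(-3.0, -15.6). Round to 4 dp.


Project P onto AB: t = 1 (clamped to [0,1])
Closest point on segment: (-3, -15.6)
Distance: 13.092

13.092


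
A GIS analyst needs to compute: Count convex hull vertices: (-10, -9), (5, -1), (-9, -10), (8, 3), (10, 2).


Convex hull vertices (CCW): (-10, -9), (-9, -10), (10, 2), (8, 3)
Count = 4

4


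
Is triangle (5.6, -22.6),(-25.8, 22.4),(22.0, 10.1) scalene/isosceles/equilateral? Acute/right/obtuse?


Side lengths squared: AB^2=3010.96, BC^2=2436.13, CA^2=1338.25
Sorted: [1338.25, 2436.13, 3010.96]
By sides: Scalene, By angles: Acute

Scalene, Acute


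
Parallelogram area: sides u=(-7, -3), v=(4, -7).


|u x v| = |(-7)*(-7) - (-3)*4|
= |49 - (-12)| = 61

61


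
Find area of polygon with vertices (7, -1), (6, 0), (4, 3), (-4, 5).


Shoelace sum: (7*0 - 6*(-1)) + (6*3 - 4*0) + (4*5 - (-4)*3) + ((-4)*(-1) - 7*5)
= 25
Area = |25|/2 = 12.5

12.5


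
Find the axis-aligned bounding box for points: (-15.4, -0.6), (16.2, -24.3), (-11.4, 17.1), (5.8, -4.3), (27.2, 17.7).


x range: [-15.4, 27.2]
y range: [-24.3, 17.7]
Bounding box: (-15.4,-24.3) to (27.2,17.7)

(-15.4,-24.3) to (27.2,17.7)


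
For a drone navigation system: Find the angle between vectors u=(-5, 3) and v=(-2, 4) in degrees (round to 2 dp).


u.v = 22, |u| = sqrt(34) = 5.831, |v| = sqrt(20) = 4.4721
cos(theta) = u.v/(|u||v|) = 22/sqrt(680) = 0.843661
theta = acos(0.843661) = 32.47 degrees

32.47 degrees


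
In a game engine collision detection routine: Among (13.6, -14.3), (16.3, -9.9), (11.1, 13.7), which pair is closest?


d(P0,P1) = 5.1624, d(P0,P2) = 28.1114, d(P1,P2) = 24.1661
Closest: P0 and P1

Closest pair: (13.6, -14.3) and (16.3, -9.9), distance = 5.1624


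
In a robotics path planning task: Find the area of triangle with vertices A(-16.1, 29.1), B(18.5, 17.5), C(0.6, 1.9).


Area = |x_A(y_B-y_C) + x_B(y_C-y_A) + x_C(y_A-y_B)|/2
= |(-251.16) + (-503.2) + 6.96|/2
= 747.4/2 = 373.7

373.7


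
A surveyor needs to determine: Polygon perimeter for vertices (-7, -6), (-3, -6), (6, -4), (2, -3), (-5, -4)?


Sides: (-7, -6)->(-3, -6): sqrt(16) = 4, (-3, -6)->(6, -4): sqrt(85) = 9.219544, (6, -4)->(2, -3): sqrt(17) = 4.123106, (2, -3)->(-5, -4): sqrt(50) = 7.071068, (-5, -4)->(-7, -6): sqrt(8) = 2.828427
Sum = 27.242145
Perimeter = 27.2421

27.2421


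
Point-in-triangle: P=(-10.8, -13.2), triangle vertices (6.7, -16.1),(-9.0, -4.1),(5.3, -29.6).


Cross products: AB x AP = 164.47, BC x BP = -176.03, CA x CP = 240.31
All same sign? no

No, outside


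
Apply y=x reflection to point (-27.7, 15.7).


Reflection over y=x: (x,y) -> (y,x)
(-27.7, 15.7) -> (15.7, -27.7)

(15.7, -27.7)


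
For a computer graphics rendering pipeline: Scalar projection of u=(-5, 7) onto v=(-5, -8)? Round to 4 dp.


u.v = -31, |v| = sqrt(89) = 9.434
Scalar projection = u.v / |v| = -31 / sqrt(89) = -3.286

-3.286


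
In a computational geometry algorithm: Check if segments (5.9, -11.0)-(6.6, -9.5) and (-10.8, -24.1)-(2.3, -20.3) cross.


Cross products: d1=108.15, d2=125.14, d3=15.88, d4=-1.11
d1*d2 < 0 and d3*d4 < 0? no

No, they don't intersect


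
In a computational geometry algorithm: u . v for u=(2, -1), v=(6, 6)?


u . v = u_x*v_x + u_y*v_y = 2*6 + (-1)*6
= 12 + (-6) = 6

6


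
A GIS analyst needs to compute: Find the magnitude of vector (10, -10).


|u| = sqrt(10^2 + (-10)^2) = sqrt(200) = 14.1421

14.1421


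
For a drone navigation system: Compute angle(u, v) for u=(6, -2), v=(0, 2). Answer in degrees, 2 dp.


u.v = -4, |u| = sqrt(40) = 6.3246, |v| = sqrt(4) = 2
cos(theta) = u.v/(|u||v|) = -4/sqrt(160) = -0.316228
theta = acos(-0.316228) = 108.43 degrees

108.43 degrees


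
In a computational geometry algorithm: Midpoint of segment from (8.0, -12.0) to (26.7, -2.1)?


M = ((8+26.7)/2, ((-12)+(-2.1))/2)
= (17.35, -7.05)

(17.35, -7.05)


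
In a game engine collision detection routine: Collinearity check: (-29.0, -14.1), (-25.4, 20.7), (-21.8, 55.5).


Cross product: ((-25.4)-(-29))*(55.5-(-14.1)) - (20.7-(-14.1))*((-21.8)-(-29))
= 0

Yes, collinear


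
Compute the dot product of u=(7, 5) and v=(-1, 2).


u . v = u_x*v_x + u_y*v_y = 7*(-1) + 5*2
= (-7) + 10 = 3

3


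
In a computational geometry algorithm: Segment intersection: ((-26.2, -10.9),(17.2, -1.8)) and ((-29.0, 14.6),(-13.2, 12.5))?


Cross products: d1=-397.02, d2=-162.1, d3=1132.18, d4=897.26
d1*d2 < 0 and d3*d4 < 0? no

No, they don't intersect


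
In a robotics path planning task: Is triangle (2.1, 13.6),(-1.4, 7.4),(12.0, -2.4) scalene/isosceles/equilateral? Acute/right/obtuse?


Side lengths squared: AB^2=50.69, BC^2=275.6, CA^2=354.01
Sorted: [50.69, 275.6, 354.01]
By sides: Scalene, By angles: Obtuse

Scalene, Obtuse


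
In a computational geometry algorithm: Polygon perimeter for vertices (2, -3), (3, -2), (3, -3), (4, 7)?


Sides: (2, -3)->(3, -2): sqrt(2) = 1.414214, (3, -2)->(3, -3): sqrt(1) = 1, (3, -3)->(4, 7): sqrt(101) = 10.049876, (4, 7)->(2, -3): sqrt(104) = 10.198039
Sum = 22.662129
Perimeter = 22.6621

22.6621


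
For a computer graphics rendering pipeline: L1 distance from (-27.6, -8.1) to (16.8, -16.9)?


|(-27.6)-16.8| + |(-8.1)-(-16.9)| = 44.4 + 8.8 = 53.2

53.2


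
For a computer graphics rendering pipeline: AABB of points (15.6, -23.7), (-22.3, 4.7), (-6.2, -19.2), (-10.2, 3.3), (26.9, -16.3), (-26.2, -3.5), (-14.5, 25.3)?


x range: [-26.2, 26.9]
y range: [-23.7, 25.3]
Bounding box: (-26.2,-23.7) to (26.9,25.3)

(-26.2,-23.7) to (26.9,25.3)


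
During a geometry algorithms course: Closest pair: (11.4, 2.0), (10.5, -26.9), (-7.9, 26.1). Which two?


d(P0,P1) = 28.914, d(P0,P2) = 30.8756, d(P1,P2) = 56.1031
Closest: P0 and P1

Closest pair: (11.4, 2.0) and (10.5, -26.9), distance = 28.914


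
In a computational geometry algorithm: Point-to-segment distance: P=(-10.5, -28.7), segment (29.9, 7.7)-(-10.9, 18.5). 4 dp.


Project P onto AB: t = 0.7047 (clamped to [0,1])
Closest point on segment: (1.1498, 15.3103)
Distance: 45.5261

45.5261


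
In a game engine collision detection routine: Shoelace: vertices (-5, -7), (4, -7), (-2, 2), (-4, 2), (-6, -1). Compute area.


Shoelace sum: ((-5)*(-7) - 4*(-7)) + (4*2 - (-2)*(-7)) + ((-2)*2 - (-4)*2) + ((-4)*(-1) - (-6)*2) + ((-6)*(-7) - (-5)*(-1))
= 114
Area = |114|/2 = 57

57


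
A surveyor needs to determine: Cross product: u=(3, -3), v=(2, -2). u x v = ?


u x v = u_x*v_y - u_y*v_x = 3*(-2) - (-3)*2
= (-6) - (-6) = 0

0


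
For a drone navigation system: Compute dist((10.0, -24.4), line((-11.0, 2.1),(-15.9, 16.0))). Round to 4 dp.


|cross product| = 162.05
|line direction| = sqrt(217.22) = 14.7384
Distance = 162.05/sqrt(217.22) = 10.9951

10.9951


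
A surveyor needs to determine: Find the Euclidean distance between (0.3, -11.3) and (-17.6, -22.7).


dx=-17.9, dy=-11.4
d^2 = (-17.9)^2 + (-11.4)^2 = 450.37
d = sqrt(450.37) = 21.2219

21.2219


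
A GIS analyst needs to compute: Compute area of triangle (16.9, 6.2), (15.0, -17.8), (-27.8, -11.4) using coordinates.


Area = |x_A(y_B-y_C) + x_B(y_C-y_A) + x_C(y_A-y_B)|/2
= |(-108.16) + (-264) + (-667.2)|/2
= 1039.36/2 = 519.68

519.68


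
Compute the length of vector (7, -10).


|u| = sqrt(7^2 + (-10)^2) = sqrt(149) = 12.2066

12.2066


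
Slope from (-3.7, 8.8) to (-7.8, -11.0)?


slope = (y2-y1)/(x2-x1) = ((-11)-8.8)/((-7.8)-(-3.7)) = (-19.8)/(-4.1) = 4.8293

4.8293


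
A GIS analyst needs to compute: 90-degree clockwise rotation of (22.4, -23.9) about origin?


90° CW: (x,y) -> (y, -x)
(22.4,-23.9) -> (-23.9, -22.4)

(-23.9, -22.4)


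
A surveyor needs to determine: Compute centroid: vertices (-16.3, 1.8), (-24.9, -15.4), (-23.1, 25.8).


Centroid = ((x_A+x_B+x_C)/3, (y_A+y_B+y_C)/3)
= (((-16.3)+(-24.9)+(-23.1))/3, (1.8+(-15.4)+25.8)/3)
= (-21.4333, 4.0667)

(-21.4333, 4.0667)


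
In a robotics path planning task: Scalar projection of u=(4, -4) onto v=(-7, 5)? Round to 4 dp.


u.v = -48, |v| = sqrt(74) = 8.6023
Scalar projection = u.v / |v| = -48 / sqrt(74) = -5.5799

-5.5799


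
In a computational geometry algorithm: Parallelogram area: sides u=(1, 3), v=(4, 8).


|u x v| = |1*8 - 3*4|
= |8 - 12| = 4

4


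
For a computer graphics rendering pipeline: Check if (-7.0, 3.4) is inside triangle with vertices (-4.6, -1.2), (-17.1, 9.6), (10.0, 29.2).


Cross products: AB x AP = -31.58, BC x BP = -365.98, CA x CP = -140.12
All same sign? yes

Yes, inside


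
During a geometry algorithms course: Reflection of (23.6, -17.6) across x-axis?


Reflection over x-axis: (x,y) -> (x,-y)
(23.6, -17.6) -> (23.6, 17.6)

(23.6, 17.6)


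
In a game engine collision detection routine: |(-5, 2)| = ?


|u| = sqrt((-5)^2 + 2^2) = sqrt(29) = 5.3852

5.3852


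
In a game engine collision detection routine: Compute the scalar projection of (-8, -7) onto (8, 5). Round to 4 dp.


u.v = -99, |v| = sqrt(89) = 9.434
Scalar projection = u.v / |v| = -99 / sqrt(89) = -10.494

-10.494


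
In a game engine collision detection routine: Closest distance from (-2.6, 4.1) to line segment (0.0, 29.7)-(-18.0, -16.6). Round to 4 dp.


Project P onto AB: t = 0.4993 (clamped to [0,1])
Closest point on segment: (-8.9871, 6.5831)
Distance: 6.8528

6.8528


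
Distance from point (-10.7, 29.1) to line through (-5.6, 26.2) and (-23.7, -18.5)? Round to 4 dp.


|cross product| = 280.46
|line direction| = sqrt(2325.7) = 48.2255
Distance = 280.46/sqrt(2325.7) = 5.8156

5.8156


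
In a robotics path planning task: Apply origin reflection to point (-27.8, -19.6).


Reflection over origin: (x,y) -> (-x,-y)
(-27.8, -19.6) -> (27.8, 19.6)

(27.8, 19.6)


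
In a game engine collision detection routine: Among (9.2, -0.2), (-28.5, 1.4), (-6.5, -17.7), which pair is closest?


d(P0,P1) = 37.7339, d(P0,P2) = 23.5104, d(P1,P2) = 29.1343
Closest: P0 and P2

Closest pair: (9.2, -0.2) and (-6.5, -17.7), distance = 23.5104


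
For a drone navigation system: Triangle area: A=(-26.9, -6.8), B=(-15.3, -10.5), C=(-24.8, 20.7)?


Area = |x_A(y_B-y_C) + x_B(y_C-y_A) + x_C(y_A-y_B)|/2
= |839.28 + (-420.75) + (-91.76)|/2
= 326.77/2 = 163.385

163.385


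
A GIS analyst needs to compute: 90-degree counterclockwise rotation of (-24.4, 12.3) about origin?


90° CCW: (x,y) -> (-y, x)
(-24.4,12.3) -> (-12.3, -24.4)

(-12.3, -24.4)


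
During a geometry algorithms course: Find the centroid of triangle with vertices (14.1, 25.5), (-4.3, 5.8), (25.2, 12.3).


Centroid = ((x_A+x_B+x_C)/3, (y_A+y_B+y_C)/3)
= ((14.1+(-4.3)+25.2)/3, (25.5+5.8+12.3)/3)
= (11.6667, 14.5333)

(11.6667, 14.5333)


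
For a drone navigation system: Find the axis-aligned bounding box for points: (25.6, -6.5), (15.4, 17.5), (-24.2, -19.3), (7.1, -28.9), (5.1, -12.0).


x range: [-24.2, 25.6]
y range: [-28.9, 17.5]
Bounding box: (-24.2,-28.9) to (25.6,17.5)

(-24.2,-28.9) to (25.6,17.5)


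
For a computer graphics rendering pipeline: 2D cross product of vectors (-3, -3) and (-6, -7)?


u x v = u_x*v_y - u_y*v_x = (-3)*(-7) - (-3)*(-6)
= 21 - 18 = 3

3


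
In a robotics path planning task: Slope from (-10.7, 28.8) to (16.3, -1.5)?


slope = (y2-y1)/(x2-x1) = ((-1.5)-28.8)/(16.3-(-10.7)) = (-30.3)/27 = -1.1222

-1.1222


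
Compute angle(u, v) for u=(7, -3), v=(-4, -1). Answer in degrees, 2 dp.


u.v = -25, |u| = sqrt(58) = 7.6158, |v| = sqrt(17) = 4.1231
cos(theta) = u.v/(|u||v|) = -25/sqrt(986) = -0.796162
theta = acos(-0.796162) = 142.77 degrees

142.77 degrees


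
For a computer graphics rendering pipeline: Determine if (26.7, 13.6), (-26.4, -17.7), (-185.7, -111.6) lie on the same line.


Cross product: ((-26.4)-26.7)*((-111.6)-13.6) - ((-17.7)-13.6)*((-185.7)-26.7)
= 0

Yes, collinear


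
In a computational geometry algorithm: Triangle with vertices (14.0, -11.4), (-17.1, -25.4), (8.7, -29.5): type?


Side lengths squared: AB^2=1163.21, BC^2=682.45, CA^2=355.7
Sorted: [355.7, 682.45, 1163.21]
By sides: Scalene, By angles: Obtuse

Scalene, Obtuse


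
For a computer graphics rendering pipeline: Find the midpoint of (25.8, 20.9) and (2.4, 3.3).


M = ((25.8+2.4)/2, (20.9+3.3)/2)
= (14.1, 12.1)

(14.1, 12.1)


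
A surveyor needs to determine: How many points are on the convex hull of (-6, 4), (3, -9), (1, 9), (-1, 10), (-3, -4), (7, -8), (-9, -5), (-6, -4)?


Convex hull vertices (CCW): (-9, -5), (3, -9), (7, -8), (1, 9), (-1, 10), (-6, 4)
Count = 6

6


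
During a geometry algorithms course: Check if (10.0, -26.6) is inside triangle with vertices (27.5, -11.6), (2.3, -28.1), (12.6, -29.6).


Cross products: AB x AP = 89.25, BC x BP = 27, CA x CP = 91.5
All same sign? yes

Yes, inside


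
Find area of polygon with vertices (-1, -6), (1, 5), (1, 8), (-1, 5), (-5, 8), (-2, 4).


Shoelace sum: ((-1)*5 - 1*(-6)) + (1*8 - 1*5) + (1*5 - (-1)*8) + ((-1)*8 - (-5)*5) + ((-5)*4 - (-2)*8) + ((-2)*(-6) - (-1)*4)
= 46
Area = |46|/2 = 23

23


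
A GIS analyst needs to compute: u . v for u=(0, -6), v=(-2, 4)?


u . v = u_x*v_x + u_y*v_y = 0*(-2) + (-6)*4
= 0 + (-24) = -24

-24


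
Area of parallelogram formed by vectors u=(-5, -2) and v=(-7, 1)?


|u x v| = |(-5)*1 - (-2)*(-7)|
= |(-5) - 14| = 19

19


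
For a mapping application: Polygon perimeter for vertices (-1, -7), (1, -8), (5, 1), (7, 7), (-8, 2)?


Sides: (-1, -7)->(1, -8): sqrt(5) = 2.236068, (1, -8)->(5, 1): sqrt(97) = 9.848858, (5, 1)->(7, 7): sqrt(40) = 6.324555, (7, 7)->(-8, 2): sqrt(250) = 15.811388, (-8, 2)->(-1, -7): sqrt(130) = 11.401754
Sum = 45.622623
Perimeter = 45.6226

45.6226


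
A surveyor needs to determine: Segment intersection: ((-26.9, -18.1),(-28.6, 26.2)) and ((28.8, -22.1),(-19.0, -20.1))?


Cross products: d1=-79.8, d2=-2193.94, d3=-2460.71, d4=-346.57
d1*d2 < 0 and d3*d4 < 0? no

No, they don't intersect


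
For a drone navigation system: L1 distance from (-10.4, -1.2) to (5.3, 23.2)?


|(-10.4)-5.3| + |(-1.2)-23.2| = 15.7 + 24.4 = 40.1

40.1


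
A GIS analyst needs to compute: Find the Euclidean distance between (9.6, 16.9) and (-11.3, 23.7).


dx=-20.9, dy=6.8
d^2 = (-20.9)^2 + 6.8^2 = 483.05
d = sqrt(483.05) = 21.9784

21.9784


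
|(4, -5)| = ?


|u| = sqrt(4^2 + (-5)^2) = sqrt(41) = 6.4031

6.4031


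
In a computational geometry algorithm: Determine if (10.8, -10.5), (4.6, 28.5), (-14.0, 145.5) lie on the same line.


Cross product: (4.6-10.8)*(145.5-(-10.5)) - (28.5-(-10.5))*((-14)-10.8)
= 0

Yes, collinear


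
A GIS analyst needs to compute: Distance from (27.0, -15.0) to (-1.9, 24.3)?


dx=-28.9, dy=39.3
d^2 = (-28.9)^2 + 39.3^2 = 2379.7
d = sqrt(2379.7) = 48.7822

48.7822


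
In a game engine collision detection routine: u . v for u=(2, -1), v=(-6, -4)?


u . v = u_x*v_x + u_y*v_y = 2*(-6) + (-1)*(-4)
= (-12) + 4 = -8

-8


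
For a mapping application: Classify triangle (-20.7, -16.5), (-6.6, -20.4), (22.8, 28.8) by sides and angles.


Side lengths squared: AB^2=214.02, BC^2=3285, CA^2=3944.34
Sorted: [214.02, 3285, 3944.34]
By sides: Scalene, By angles: Obtuse

Scalene, Obtuse
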